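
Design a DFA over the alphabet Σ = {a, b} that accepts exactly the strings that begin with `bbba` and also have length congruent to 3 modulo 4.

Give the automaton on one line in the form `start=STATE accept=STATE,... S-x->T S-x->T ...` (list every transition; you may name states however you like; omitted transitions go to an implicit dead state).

Run two small machines in parallel and take their product. One (6 states) tracks whether the input so far still matches the prefix `bbba`; the other (4 states) tracks the input length modulo 4. Each combined state is a pair, one component from each; accept when both components accept.
12 states suffice.
          a    b  
>  q0     q1   q2 
   q1     q3   q3 
   q2     q3   q4 
   q3     q5   q5 
   q4     q5   q6 
   q5     q7   q7 
   q6     q8   q7 
   q7     q1   q1 
   q8     q9   q9 
   q9    q10  q10 
   q10   q11  q11 
 * q11    q8   q8 
(> = start, * = accepting)

start=q0 accept=q11 q0-a->q1 q0-b->q2 q1-a->q3 q1-b->q3 q2-a->q3 q2-b->q4 q3-a->q5 q3-b->q5 q4-a->q5 q4-b->q6 q5-a->q7 q5-b->q7 q6-a->q8 q6-b->q7 q7-a->q1 q7-b->q1 q8-a->q9 q8-b->q9 q9-a->q10 q9-b->q10 q10-a->q11 q10-b->q11 q11-a->q8 q11-b->q8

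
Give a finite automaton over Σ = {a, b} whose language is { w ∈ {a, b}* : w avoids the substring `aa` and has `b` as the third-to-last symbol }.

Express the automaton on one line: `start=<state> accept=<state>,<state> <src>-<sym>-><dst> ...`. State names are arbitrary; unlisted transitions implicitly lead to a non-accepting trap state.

Build one automaton per condition and run them in lockstep. One (3 states) tracks partial matches of the forbidden pattern `aa`; the other (15 states) tracks the last 3 symbols read. Each combined state is a pair, one component from each; accept when both components accept. After merging equivalent states the machine shrinks.
A 9-state machine:
        a   b  
>  q0   q1  q2 
   q1   q3  q2 
   q2   q4  q5 
   q3   q3  q3 
   q4   q3  q6 
   q5   q7  q8 
 * q6   q4  q5 
 * q7   q3  q6 
 * q8   q7  q8 
(> = start, * = accepting)

start=q0 accept=q6,q7,q8 q0-a->q1 q0-b->q2 q1-a->q3 q1-b->q2 q2-a->q4 q2-b->q5 q3-a->q3 q3-b->q3 q4-a->q3 q4-b->q6 q5-a->q7 q5-b->q8 q6-a->q4 q6-b->q5 q7-a->q3 q7-b->q6 q8-a->q7 q8-b->q8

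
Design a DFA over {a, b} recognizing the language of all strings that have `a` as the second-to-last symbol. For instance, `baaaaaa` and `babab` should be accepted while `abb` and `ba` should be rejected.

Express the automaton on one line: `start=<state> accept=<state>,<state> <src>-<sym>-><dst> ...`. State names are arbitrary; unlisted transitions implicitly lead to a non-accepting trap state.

A DFA must remember the last 2 symbols (since which symbol is second-to-last isn't known until the input ends). Use one state per possible window of the last ≤2 symbols; accept from those whose window starts with `a`.
With 7 states:
        a   b  
>  q0   q1  q2 
   q1   q3  q4 
   q2   q5  q6 
 * q3   q3  q4 
 * q4   q5  q6 
   q5   q3  q4 
   q6   q5  q6 
(> = start, * = accepting)

start=q0 accept=q3,q4 q0-a->q1 q0-b->q2 q1-a->q3 q1-b->q4 q2-a->q5 q2-b->q6 q3-a->q3 q3-b->q4 q4-a->q5 q4-b->q6 q5-a->q3 q5-b->q4 q6-a->q5 q6-b->q6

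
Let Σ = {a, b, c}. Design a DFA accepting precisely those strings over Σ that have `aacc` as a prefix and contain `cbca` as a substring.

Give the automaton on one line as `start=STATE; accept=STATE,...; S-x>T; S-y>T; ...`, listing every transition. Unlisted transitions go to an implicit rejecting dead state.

start=q0; accept=q9; q0-a>q1; q0-b>q2; q0-c>q2; q1-a>q3; q1-b>q2; q1-c>q2; q2-a>q2; q2-b>q2; q2-c>q2; q3-a>q2; q3-b>q2; q3-c>q4; q4-a>q2; q4-b>q2; q4-c>q5; q5-a>q6; q5-b>q7; q5-c>q5; q6-a>q6; q6-b>q6; q6-c>q5; q7-a>q6; q7-b>q6; q7-c>q8; q8-a>q9; q8-b>q7; q8-c>q5; q9-a>q9; q9-b>q9; q9-c>q9

Build one automaton per condition and run them in lockstep. The first has 6 states tracking whether the input so far still matches the prefix `aacc`; the second has 5 states tracking whether and how much of `cbca` has been seen. A product state is a pair (one from each), accepting exactly when both do. Equivalent product states are then merged.
With 10 states:
        a   b   c  
>  q0   q1  q2  q2 
   q1   q3  q2  q2 
   q2   q2  q2  q2 
   q3   q2  q2  q4 
   q4   q2  q2  q5 
   q5   q6  q7  q5 
   q6   q6  q6  q5 
   q7   q6  q6  q8 
   q8   q9  q7  q5 
 * q9   q9  q9  q9 
(> = start, * = accepting)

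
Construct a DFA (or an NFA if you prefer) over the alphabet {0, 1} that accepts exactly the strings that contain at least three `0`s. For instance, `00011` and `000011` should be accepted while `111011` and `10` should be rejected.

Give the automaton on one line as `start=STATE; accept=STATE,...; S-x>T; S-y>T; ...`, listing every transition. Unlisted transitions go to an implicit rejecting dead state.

start=q0; accept=q3,q4; q0-0>q1; q0-1>q0; q1-0>q2; q1-1>q1; q2-0>q3; q2-1>q2; q3-0>q4; q3-1>q3; q4-0>q4; q4-1>q4

Count `0`s, saturating at 4: states q0 through q3 mean 0 through 3 `0`s seen; q4 means more than 3. Each `0` increments (capped at q4); other symbols loop. Accept from {q3, q4}.
        0   1  
>  q0   q1  q0 
   q1   q2  q1 
   q2   q3  q2 
 * q3   q4  q3 
 * q4   q4  q4 
(> = start, * = accepting)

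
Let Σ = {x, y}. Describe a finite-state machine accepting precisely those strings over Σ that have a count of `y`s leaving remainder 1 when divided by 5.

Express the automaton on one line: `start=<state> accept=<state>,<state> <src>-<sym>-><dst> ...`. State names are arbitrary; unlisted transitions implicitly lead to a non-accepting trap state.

Keep the running count of `y`s modulo 5: each `y` advances along the cycle q0 → q1 → q2 → q3 → q4 → q0 while other symbols loop. Accept at q1.
        x   y  
>  q0   q0  q1 
 * q1   q1  q2 
   q2   q2  q3 
   q3   q3  q4 
   q4   q4  q0 
(> = start, * = accepting)

start=q0 accept=q1 q0-x->q0 q0-y->q1 q1-x->q1 q1-y->q2 q2-x->q2 q2-y->q3 q3-x->q3 q3-y->q4 q4-x->q4 q4-y->q0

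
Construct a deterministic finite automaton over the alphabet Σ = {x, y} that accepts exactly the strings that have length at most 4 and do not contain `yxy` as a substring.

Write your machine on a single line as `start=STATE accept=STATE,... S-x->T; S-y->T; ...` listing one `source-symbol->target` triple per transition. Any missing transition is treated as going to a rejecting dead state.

Handle the two conditions separately and then intersect. One (6 states) tracks the input length, saturating at 5; the other (4 states) tracks partial matches of the forbidden pattern `yxy`. Each combined state is a pair, one component from each; accept when both components accept.
18 states suffice.
          x    y  
>* q0     q1   q2 
 * q1     q3   q4 
 * q2     q5   q4 
 * q3     q6   q7 
 * q4     q8   q7 
 * q5     q6   q9 
 * q6    q10  q11 
 * q7    q12  q11 
 * q8    q10  q13 
   q9    q13  q13 
 * q10   q14  q15 
 * q11   q16  q15 
 * q12   q14  q17 
   q13   q17  q17 
   q14   q14  q15 
   q15   q16  q15 
   q16   q14  q17 
   q17   q17  q17 
(> = start, * = accepting)

start=q0; accept=q0,q1,q2,q3,q4,q5,q6,q7,q8,q10,q11,q12; q0-x->q1; q0-y->q2; q1-x->q3; q1-y->q4; q2-x->q5; q2-y->q4; q3-x->q6; q3-y->q7; q4-x->q8; q4-y->q7; q5-x->q6; q5-y->q9; q6-x->q10; q6-y->q11; q7-x->q12; q7-y->q11; q8-x->q10; q8-y->q13; q9-x->q13; q9-y->q13; q10-x->q14; q10-y->q15; q11-x->q16; q11-y->q15; q12-x->q14; q12-y->q17; q13-x->q17; q13-y->q17; q14-x->q14; q14-y->q15; q15-x->q16; q15-y->q15; q16-x->q14; q16-y->q17; q17-x->q17; q17-y->q17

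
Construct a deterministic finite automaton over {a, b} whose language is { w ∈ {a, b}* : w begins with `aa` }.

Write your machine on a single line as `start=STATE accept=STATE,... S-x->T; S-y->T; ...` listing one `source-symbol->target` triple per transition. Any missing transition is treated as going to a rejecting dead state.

Walk along `aa` while the input agrees: from q0 take `a` to q1, and so on. Any deviation drops to the rejecting sink q3. Once q2 is reached the prefix is confirmed and every continuation is accepted.
With 4 states:
        a   b  
>  q0   q1  q3 
   q1   q2  q3 
 * q2   q2  q2 
   q3   q3  q3 
(> = start, * = accepting)

start=q0; accept=q2; q0-a->q1; q0-b->q3; q1-a->q2; q1-b->q3; q2-a->q2; q2-b->q2; q3-a->q3; q3-b->q3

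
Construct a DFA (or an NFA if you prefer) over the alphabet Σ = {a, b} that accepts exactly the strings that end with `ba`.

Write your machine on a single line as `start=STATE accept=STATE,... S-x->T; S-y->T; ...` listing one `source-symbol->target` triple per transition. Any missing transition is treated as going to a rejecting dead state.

start=q0; accept=q2; q0-a->q0; q0-b->q1; q1-a->q2; q1-b->q1; q2-a->q0; q2-b->q1

Let each state record the length of the longest suffix of the input read so far that is also a prefix of `ba`. q1 means the last symbol is `b`; q2 means the last 2 symbols are `ba`. Accept only at q2, where the string currently ends in `ba`.
3 states suffice.
        a   b  
>  q0   q0  q1 
   q1   q2  q1 
 * q2   q0  q1 
(> = start, * = accepting)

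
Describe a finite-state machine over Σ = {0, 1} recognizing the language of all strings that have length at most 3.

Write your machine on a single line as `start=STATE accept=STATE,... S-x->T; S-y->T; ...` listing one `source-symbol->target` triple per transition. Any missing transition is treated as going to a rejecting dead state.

We only need to distinguish lengths 0, 1, …, 3, and '>3'. Chain q0 → q1 → q2 → q3 → q4 on every symbol, with q4 looping. Accepting states: {q0, q1, q2, q3}.
        0   1  
>* q0   q1  q1 
 * q1   q2  q2 
 * q2   q3  q3 
 * q3   q4  q4 
   q4   q4  q4 
(> = start, * = accepting)

start=q0; accept=q0,q1,q2,q3; q0-0->q1; q0-1->q1; q1-0->q2; q1-1->q2; q2-0->q3; q2-1->q3; q3-0->q4; q3-1->q4; q4-0->q4; q4-1->q4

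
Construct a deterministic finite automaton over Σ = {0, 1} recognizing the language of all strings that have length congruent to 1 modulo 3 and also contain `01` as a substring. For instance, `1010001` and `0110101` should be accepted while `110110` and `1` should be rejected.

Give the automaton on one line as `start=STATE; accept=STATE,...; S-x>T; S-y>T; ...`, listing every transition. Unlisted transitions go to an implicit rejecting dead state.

Run two small machines in parallel and take their product. The first has 3 states tracking the input length modulo 3; the second has 3 states tracking whether and how much of `01` has been seen. A product state is a pair (one from each), accepting exactly when both do.
A 9-state machine:
        0   1  
>  s0   s1  s2 
   s1   s3  s4 
   s2   s3  s5 
   s3   s6  s7 
   s4   s7  s7 
   s5   s6  s0 
   s6   s1  s8 
   s7   s8  s8 
 * s8   s4  s4 
(> = start, * = accepting)

start=s0; accept=s8; s0-0>s1; s0-1>s2; s1-0>s3; s1-1>s4; s2-0>s3; s2-1>s5; s3-0>s6; s3-1>s7; s4-0>s7; s4-1>s7; s5-0>s6; s5-1>s0; s6-0>s1; s6-1>s8; s7-0>s8; s7-1>s8; s8-0>s4; s8-1>s4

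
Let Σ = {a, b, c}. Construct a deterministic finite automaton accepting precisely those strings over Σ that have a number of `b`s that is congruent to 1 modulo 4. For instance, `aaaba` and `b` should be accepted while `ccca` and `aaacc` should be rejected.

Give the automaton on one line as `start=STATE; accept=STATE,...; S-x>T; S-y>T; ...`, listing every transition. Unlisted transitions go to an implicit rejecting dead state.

start=q0; accept=q1; q0-a>q0; q0-b>q1; q0-c>q0; q1-a>q1; q1-b>q2; q1-c>q1; q2-a>q2; q2-b>q3; q2-c>q2; q3-a>q3; q3-b>q0; q3-c>q3

The only thing that matters is how many `b`s have appeared, reduced mod 4. Use one state per residue: q0 for 0, …, q3 for 3. Reading `b` moves to the next residue; anything else stays put. q1 is accepting.
4 states suffice.
        a   b   c  
>  q0   q0  q1  q0 
 * q1   q1  q2  q1 
   q2   q2  q3  q2 
   q3   q3  q0  q3 
(> = start, * = accepting)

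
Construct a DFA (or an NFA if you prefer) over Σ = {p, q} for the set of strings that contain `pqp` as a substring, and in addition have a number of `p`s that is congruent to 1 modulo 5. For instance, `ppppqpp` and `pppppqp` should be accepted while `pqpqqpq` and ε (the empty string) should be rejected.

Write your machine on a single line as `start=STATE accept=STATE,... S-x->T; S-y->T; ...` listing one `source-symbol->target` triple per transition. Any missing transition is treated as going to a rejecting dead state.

Build one automaton per condition and run them in lockstep. One (4 states) tracks whether and how much of `pqp` has been seen; the other (5 states) tracks the count of `p`s modulo 5. Each combined state is a pair, one component from each; accept when both components accept.
With 20 states:
       p  q 
>  A   B  A 
   B   C  D 
   C   E  F 
   D   G  H 
   E   I  J 
   F   K  L 
   G   K  G 
   H   C  H 
   I   M  N 
   J   O  P 
   K   O  K 
   L   E  L 
   M   B  Q 
   N   R  S 
   O   R  O 
   P   I  P 
   Q   T  A 
   R   T  R 
   S   M  S 
 * T   G  T 
(> = start, * = accepting)

start=A; accept=T; A-p->B; A-q->A; B-p->C; B-q->D; C-p->E; C-q->F; D-p->G; D-q->H; E-p->I; E-q->J; F-p->K; F-q->L; G-p->K; G-q->G; H-p->C; H-q->H; I-p->M; I-q->N; J-p->O; J-q->P; K-p->O; K-q->K; L-p->E; L-q->L; M-p->B; M-q->Q; N-p->R; N-q->S; O-p->R; O-q->O; P-p->I; P-q->P; Q-p->T; Q-q->A; R-p->T; R-q->R; S-p->M; S-q->S; T-p->G; T-q->T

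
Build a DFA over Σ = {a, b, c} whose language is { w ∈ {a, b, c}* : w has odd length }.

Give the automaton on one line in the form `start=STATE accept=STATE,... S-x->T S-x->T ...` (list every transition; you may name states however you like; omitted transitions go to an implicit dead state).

Only the length mod 2 matters, so use a 2-cycle: from any state, every input symbol moves to the next state, wrapping s1 back to s0. Mark s1 accepting.
        a   b   c  
>  s0   s1  s1  s1 
 * s1   s0  s0  s0 
(> = start, * = accepting)

start=s0 accept=s1 s0-a->s1 s0-b->s1 s0-c->s1 s1-a->s0 s1-b->s0 s1-c->s0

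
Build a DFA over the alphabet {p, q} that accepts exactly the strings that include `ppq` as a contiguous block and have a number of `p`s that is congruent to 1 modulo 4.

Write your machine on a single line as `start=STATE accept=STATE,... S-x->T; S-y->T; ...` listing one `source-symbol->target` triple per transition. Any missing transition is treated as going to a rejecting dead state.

Run two small machines in parallel and take their product. The first has 4 states tracking whether and how much of `ppq` has been seen; the second has 4 states tracking the count of `p`s modulo 4. A product state is a pair (one from each), accepting exactly when both do.
A 16-state machine:
       p  q 
>  A   B  A 
   B   C  D 
   C   E  F 
   D   G  D 
   E   H  I 
   F   I  F 
   G   E  J 
   H   K  L 
   I   L  I 
   J   M  J 
   K   C  N 
   L   N  L 
   M   H  O 
 * N   F  N 
   O   P  O 
   P   K  A 
(> = start, * = accepting)

start=A; accept=N; A-p->B; A-q->A; B-p->C; B-q->D; C-p->E; C-q->F; D-p->G; D-q->D; E-p->H; E-q->I; F-p->I; F-q->F; G-p->E; G-q->J; H-p->K; H-q->L; I-p->L; I-q->I; J-p->M; J-q->J; K-p->C; K-q->N; L-p->N; L-q->L; M-p->H; M-q->O; N-p->F; N-q->N; O-p->P; O-q->O; P-p->K; P-q->A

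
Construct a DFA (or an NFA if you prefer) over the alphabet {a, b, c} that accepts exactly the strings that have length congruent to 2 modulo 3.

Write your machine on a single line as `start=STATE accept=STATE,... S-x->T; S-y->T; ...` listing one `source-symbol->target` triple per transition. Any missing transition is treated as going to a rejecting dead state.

start=q0; accept=q2; q0-a->q1; q0-b->q1; q0-c->q1; q1-a->q2; q1-b->q2; q1-c->q2; q2-a->q0; q2-b->q0; q2-c->q0

Only the length mod 3 matters, so use a 3-cycle: from any state, every input symbol moves to the next state, wrapping q2 back to q0. Mark q2 accepting.
3 states suffice.
        a   b   c  
>  q0   q1  q1  q1 
   q1   q2  q2  q2 
 * q2   q0  q0  q0 
(> = start, * = accepting)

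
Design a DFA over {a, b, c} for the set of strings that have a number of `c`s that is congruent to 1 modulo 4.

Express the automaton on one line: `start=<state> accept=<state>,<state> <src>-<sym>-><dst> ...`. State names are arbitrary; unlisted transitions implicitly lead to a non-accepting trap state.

start=s0 accept=s1 s0-a->s0 s0-b->s0 s0-c->s1 s1-a->s1 s1-b->s1 s1-c->s2 s2-a->s2 s2-b->s2 s2-c->s3 s3-a->s3 s3-b->s3 s3-c->s0

Keep the running count of `c`s modulo 4: each `c` advances along the cycle s0 → s1 → s2 → s3 → s0 while other symbols loop. Accept at s1.
        a   b   c  
>  s0   s0  s0  s1 
 * s1   s1  s1  s2 
   s2   s2  s2  s3 
   s3   s3  s3  s0 
(> = start, * = accepting)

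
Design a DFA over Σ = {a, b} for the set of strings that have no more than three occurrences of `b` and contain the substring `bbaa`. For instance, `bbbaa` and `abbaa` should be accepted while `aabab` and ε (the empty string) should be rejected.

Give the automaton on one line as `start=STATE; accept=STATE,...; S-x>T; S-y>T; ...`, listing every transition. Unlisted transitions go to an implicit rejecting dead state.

start=S0; accept=S8,S10; S0-a>S0; S0-b>S1; S1-a>S2; S1-b>S3; S2-a>S2; S2-b>S4; S3-a>S5; S3-b>S6; S4-a>S7; S4-b>S6; S5-a>S8; S5-b>S7; S6-a>S9; S6-b>S7; S7-a>S7; S7-b>S7; S8-a>S8; S8-b>S10; S9-a>S10; S9-b>S7; S10-a>S10; S10-b>S7

Run two small machines in parallel and take their product. One (5 states) tracks the count of `b`s, saturating at 4; the other (5 states) tracks whether and how much of `bbaa` has been seen. Each combined state is a pair, one component from each; accept when both components accept. Equivalent product states are then merged.
With 11 states:
          a    b  
>  S0     S0   S1 
   S1     S2   S3 
   S2     S2   S4 
   S3     S5   S6 
   S4     S7   S6 
   S5     S8   S7 
   S6     S9   S7 
   S7     S7   S7 
 * S8     S8  S10 
   S9    S10   S7 
 * S10   S10   S7 
(> = start, * = accepting)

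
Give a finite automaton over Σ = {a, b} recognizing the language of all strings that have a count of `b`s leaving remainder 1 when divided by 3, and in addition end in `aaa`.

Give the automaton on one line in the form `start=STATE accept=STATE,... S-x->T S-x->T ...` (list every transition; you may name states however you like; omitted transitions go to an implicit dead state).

start=q0 accept=q5 q0-a->q0 q0-b->q1 q1-a->q2 q1-b->q3 q2-a->q4 q2-b->q3 q3-a->q3 q3-b->q0 q4-a->q5 q4-b->q3 q5-a->q5 q5-b->q3

Run two small machines in parallel and take their product. The first has 3 states tracking the count of `b`s modulo 3; the second has 4 states tracking how much of the suffix `aaa` has currently been matched. A product state is a pair (one from each), accepting exactly when both do. Minimizing collapses redundant product states.
6 states suffice.
        a   b  
>  q0   q0  q1 
   q1   q2  q3 
   q2   q4  q3 
   q3   q3  q0 
   q4   q5  q3 
 * q5   q5  q3 
(> = start, * = accepting)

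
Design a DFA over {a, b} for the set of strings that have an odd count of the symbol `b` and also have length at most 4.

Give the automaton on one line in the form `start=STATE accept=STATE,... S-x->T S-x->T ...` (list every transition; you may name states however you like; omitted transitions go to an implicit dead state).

start=q0 accept=q2,q4,q6,q8 q0-a->q1 q0-b->q2 q1-a->q3 q1-b->q4 q2-a->q4 q2-b->q3 q3-a->q5 q3-b->q6 q4-a->q6 q4-b->q5 q5-a->q7 q5-b->q8 q6-a->q8 q6-b->q7 q7-a->q7 q7-b->q7 q8-a->q7 q8-b->q7

Build one automaton per condition and run them in lockstep. The first has 2 states tracking the count of `b`s modulo 2; the second has 6 states tracking the input length, saturating at 5. A product state is a pair (one from each), accepting exactly when both do. Equivalent product states are then merged.
A 9-state machine:
        a   b  
>  q0   q1  q2 
   q1   q3  q4 
 * q2   q4  q3 
   q3   q5  q6 
 * q4   q6  q5 
   q5   q7  q8 
 * q6   q8  q7 
   q7   q7  q7 
 * q8   q7  q7 
(> = start, * = accepting)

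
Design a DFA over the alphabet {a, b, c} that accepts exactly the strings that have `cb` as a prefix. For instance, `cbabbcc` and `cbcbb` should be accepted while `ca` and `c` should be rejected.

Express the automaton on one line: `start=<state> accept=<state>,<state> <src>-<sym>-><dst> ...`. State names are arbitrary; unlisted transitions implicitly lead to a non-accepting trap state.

Walk along `cb` while the input agrees: from s0 take `c` to s1, and so on. Any deviation drops to the rejecting sink s3. Once s2 is reached the prefix is confirmed and every continuation is accepted.
With 4 states:
        a   b   c  
>  s0   s3  s3  s1 
   s1   s3  s2  s3 
 * s2   s2  s2  s2 
   s3   s3  s3  s3 
(> = start, * = accepting)

start=s0 accept=s2 s0-a->s3 s0-b->s3 s0-c->s1 s1-a->s3 s1-b->s2 s1-c->s3 s2-a->s2 s2-b->s2 s2-c->s2 s3-a->s3 s3-b->s3 s3-c->s3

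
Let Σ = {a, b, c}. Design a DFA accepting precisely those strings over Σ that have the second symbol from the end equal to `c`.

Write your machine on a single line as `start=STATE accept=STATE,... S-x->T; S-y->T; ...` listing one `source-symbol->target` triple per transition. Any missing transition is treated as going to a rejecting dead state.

Because acceptance depends on a position counted from the end, the machine has to buffer the most recent 2 symbols. Make each state the string of the last up-to-2 symbols read; on input `x` shift the window left and append `x`. Accept when the buffered window has length 2 and begins with `c`.
          a    b    c  
>  S0     S1   S2   S3 
   S1     S4   S5   S6 
   S2     S7   S8   S9 
   S3    S10  S11  S12 
   S4     S4   S5   S6 
   S5     S7   S8   S9 
   S6    S10  S11  S12 
   S7     S4   S5   S6 
   S8     S7   S8   S9 
   S9    S10  S11  S12 
 * S10    S4   S5   S6 
 * S11    S7   S8   S9 
 * S12   S10  S11  S12 
(> = start, * = accepting)

start=S0; accept=S10,S11,S12; S0-a->S1; S0-b->S2; S0-c->S3; S1-a->S4; S1-b->S5; S1-c->S6; S2-a->S7; S2-b->S8; S2-c->S9; S3-a->S10; S3-b->S11; S3-c->S12; S4-a->S4; S4-b->S5; S4-c->S6; S5-a->S7; S5-b->S8; S5-c->S9; S6-a->S10; S6-b->S11; S6-c->S12; S7-a->S4; S7-b->S5; S7-c->S6; S8-a->S7; S8-b->S8; S8-c->S9; S9-a->S10; S9-b->S11; S9-c->S12; S10-a->S4; S10-b->S5; S10-c->S6; S11-a->S7; S11-b->S8; S11-c->S9; S12-a->S10; S12-b->S11; S12-c->S12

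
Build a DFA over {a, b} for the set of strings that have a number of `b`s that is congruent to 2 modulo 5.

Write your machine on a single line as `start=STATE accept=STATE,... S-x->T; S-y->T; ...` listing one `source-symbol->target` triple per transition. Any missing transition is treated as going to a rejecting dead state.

start=S0; accept=S2; S0-a->S0; S0-b->S1; S1-a->S1; S1-b->S2; S2-a->S2; S2-b->S3; S3-a->S3; S3-b->S4; S4-a->S4; S4-b->S0

Keep the running count of `b`s modulo 5: each `b` advances along the cycle S0 → S1 → S2 → S3 → S4 → S0 while other symbols loop. Accept at S2.
A 5-state machine:
        a   b  
>  S0   S0  S1 
   S1   S1  S2 
 * S2   S2  S3 
   S3   S3  S4 
   S4   S4  S0 
(> = start, * = accepting)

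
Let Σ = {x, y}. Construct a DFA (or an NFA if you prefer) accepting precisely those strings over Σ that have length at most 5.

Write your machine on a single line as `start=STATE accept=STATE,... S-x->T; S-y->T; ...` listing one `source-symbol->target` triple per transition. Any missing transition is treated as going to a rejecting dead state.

Count input length up to 6: every symbol moves from S0 toward S6, which means 'more than 5' and absorbs. Accept from {S0, S1, S2, S3, S4, S5}.
With 7 states:
        x   y  
>* S0   S1  S1 
 * S1   S2  S2 
 * S2   S3  S3 
 * S3   S4  S4 
 * S4   S5  S5 
 * S5   S6  S6 
   S6   S6  S6 
(> = start, * = accepting)

start=S0; accept=S0,S1,S2,S3,S4,S5; S0-x->S1; S0-y->S1; S1-x->S2; S1-y->S2; S2-x->S3; S2-y->S3; S3-x->S4; S3-y->S4; S4-x->S5; S4-y->S5; S5-x->S6; S5-y->S6; S6-x->S6; S6-y->S6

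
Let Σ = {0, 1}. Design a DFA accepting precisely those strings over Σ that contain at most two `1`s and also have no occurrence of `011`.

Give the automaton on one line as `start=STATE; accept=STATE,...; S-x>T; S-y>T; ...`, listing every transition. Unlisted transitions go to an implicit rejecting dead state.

Build one automaton per condition and run them in lockstep. One (4 states) tracks the count of `1`s, saturating at 3; the other (4 states) tracks partial matches of the forbidden pattern `011`. Each combined state is a pair, one component from each; accept when both components accept. Minimizing collapses redundant product states.
        0   1  
>* q0   q1  q2 
 * q1   q1  q3 
 * q2   q2  q4 
 * q3   q2  q5 
 * q4   q4  q5 
   q5   q5  q5 
(> = start, * = accepting)

start=q0; accept=q0,q1,q2,q3,q4; q0-0>q1; q0-1>q2; q1-0>q1; q1-1>q3; q2-0>q2; q2-1>q4; q3-0>q2; q3-1>q5; q4-0>q4; q4-1>q5; q5-0>q5; q5-1>q5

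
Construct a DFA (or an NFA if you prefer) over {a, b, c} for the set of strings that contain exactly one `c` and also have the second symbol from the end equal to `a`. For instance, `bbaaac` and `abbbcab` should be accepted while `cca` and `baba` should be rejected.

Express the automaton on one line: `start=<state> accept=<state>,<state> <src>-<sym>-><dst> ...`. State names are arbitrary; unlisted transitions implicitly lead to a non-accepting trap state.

Run two small machines in parallel and take their product. The first has 3 states tracking the count of `c`s, saturating at 2; the second has 13 states tracking the last 2 symbols read. A product state is a pair (one from each), accepting exactly when both do. Minimizing collapses redundant product states.
7 states suffice.
        a   b   c  
>  S0   S1  S0  S2 
   S1   S1  S0  S3 
   S2   S4  S2  S5 
 * S3   S4  S2  S5 
   S4   S6  S3  S5 
   S5   S5  S5  S5 
 * S6   S6  S3  S5 
(> = start, * = accepting)

start=S0 accept=S3,S6 S0-a->S1 S0-b->S0 S0-c->S2 S1-a->S1 S1-b->S0 S1-c->S3 S2-a->S4 S2-b->S2 S2-c->S5 S3-a->S4 S3-b->S2 S3-c->S5 S4-a->S6 S4-b->S3 S4-c->S5 S5-a->S5 S5-b->S5 S5-c->S5 S6-a->S6 S6-b->S3 S6-c->S5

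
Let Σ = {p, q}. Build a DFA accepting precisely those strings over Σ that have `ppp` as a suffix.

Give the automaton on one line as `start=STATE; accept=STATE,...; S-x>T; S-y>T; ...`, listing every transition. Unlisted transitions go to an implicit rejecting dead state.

start=S0; accept=S3; S0-p>S1; S0-q>S0; S1-p>S2; S1-q>S0; S2-p>S3; S2-q>S0; S3-p>S3; S3-q>S0

Let each state record the length of the longest suffix of the input read so far that is also a prefix of `ppp`. S1 means the last symbol is `p`; S2 means the last 2 symbols are `pp`; S3 means the last 3 symbols are `ppp`. Accept only at S3, where the string currently ends in `ppp`.
With 4 states:
        p   q  
>  S0   S1  S0 
   S1   S2  S0 
   S2   S3  S0 
 * S3   S3  S0 
(> = start, * = accepting)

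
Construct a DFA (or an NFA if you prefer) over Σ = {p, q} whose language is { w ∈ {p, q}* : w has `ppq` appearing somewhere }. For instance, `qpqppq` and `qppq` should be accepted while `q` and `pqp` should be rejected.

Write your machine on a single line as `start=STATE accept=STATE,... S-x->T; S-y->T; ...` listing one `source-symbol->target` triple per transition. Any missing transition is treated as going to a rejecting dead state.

States s0..s2 record the length of the longest prefix of `ppq` that matches the current input suffix. Reaching s3 means `ppq` has been seen, and we stay there forever. Accept from s3.
        p   q  
>  s0   s1  s0 
   s1   s2  s0 
   s2   s2  s3 
 * s3   s3  s3 
(> = start, * = accepting)

start=s0; accept=s3; s0-p->s1; s0-q->s0; s1-p->s2; s1-q->s0; s2-p->s2; s2-q->s3; s3-p->s3; s3-q->s3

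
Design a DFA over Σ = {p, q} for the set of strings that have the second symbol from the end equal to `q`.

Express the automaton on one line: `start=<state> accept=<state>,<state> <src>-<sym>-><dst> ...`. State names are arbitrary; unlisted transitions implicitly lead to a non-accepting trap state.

start=A accept=F,G A-p->B A-q->C B-p->D B-q->E C-p->F C-q->G D-p->D D-q->E E-p->F E-q->G F-p->D F-q->E G-p->F G-q->G

Because acceptance depends on a position counted from the end, the machine has to buffer the most recent 2 symbols. Make each state the string of the last up-to-2 symbols read; on input `x` shift the window left and append `x`. Accept when the buffered window has length 2 and begins with `q`.
       p  q 
>  A   B  C 
   B   D  E 
   C   F  G 
   D   D  E 
   E   F  G 
 * F   D  E 
 * G   F  G 
(> = start, * = accepting)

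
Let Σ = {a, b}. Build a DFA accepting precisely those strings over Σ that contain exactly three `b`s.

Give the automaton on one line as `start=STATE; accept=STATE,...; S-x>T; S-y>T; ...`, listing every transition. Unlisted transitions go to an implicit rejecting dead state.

Only the number of `b`s matters, and only up to 4. Make a chain q0 → q1 → q2 → q3 → q4 advanced by each `b` (with q4 absorbing); every other symbol self-loops. The accepting set is {q3}.
With 5 states:
        a   b  
>  q0   q0  q1 
   q1   q1  q2 
   q2   q2  q3 
 * q3   q3  q4 
   q4   q4  q4 
(> = start, * = accepting)

start=q0; accept=q3; q0-a>q0; q0-b>q1; q1-a>q1; q1-b>q2; q2-a>q2; q2-b>q3; q3-a>q3; q3-b>q4; q4-a>q4; q4-b>q4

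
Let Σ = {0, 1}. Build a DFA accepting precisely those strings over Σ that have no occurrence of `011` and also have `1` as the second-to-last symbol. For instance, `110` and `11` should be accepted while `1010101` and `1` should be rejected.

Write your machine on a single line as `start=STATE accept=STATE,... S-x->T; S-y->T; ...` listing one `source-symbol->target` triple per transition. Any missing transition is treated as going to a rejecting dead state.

Build one automaton per condition and run them in lockstep. The first has 4 states tracking partial matches of the forbidden pattern `011`; the second has 7 states tracking the last 2 symbols read. A product state is a pair (one from each), accepting exactly when both do.
With 11 states:
          0    1  
>  S0     S1   S2 
   S1     S3   S4 
   S2     S5   S6 
   S3     S3   S4 
   S4     S5   S7 
 * S5     S3   S4 
 * S6     S5   S6 
   S7     S8   S7 
   S8     S9  S10 
   S9     S9  S10 
   S10    S8   S7 
(> = start, * = accepting)

start=S0; accept=S5,S6; S0-0->S1; S0-1->S2; S1-0->S3; S1-1->S4; S2-0->S5; S2-1->S6; S3-0->S3; S3-1->S4; S4-0->S5; S4-1->S7; S5-0->S3; S5-1->S4; S6-0->S5; S6-1->S6; S7-0->S8; S7-1->S7; S8-0->S9; S8-1->S10; S9-0->S9; S9-1->S10; S10-0->S8; S10-1->S7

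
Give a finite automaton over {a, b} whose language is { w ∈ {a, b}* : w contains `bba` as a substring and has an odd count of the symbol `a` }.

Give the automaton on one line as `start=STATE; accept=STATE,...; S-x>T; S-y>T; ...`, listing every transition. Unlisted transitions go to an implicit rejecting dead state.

Handle the two conditions separately and then intersect. The first has 4 states tracking whether and how much of `bba` has been seen; the second has 2 states tracking the count of `a`s modulo 2. A product state is a pair (one from each), accepting exactly when both do. Equivalent product states are then merged.
        a   b  
>  q0   q1  q2 
   q1   q0  q3 
   q2   q1  q4 
   q3   q0  q5 
   q4   q6  q4 
   q5   q4  q5 
 * q6   q4  q6 
(> = start, * = accepting)

start=q0; accept=q6; q0-a>q1; q0-b>q2; q1-a>q0; q1-b>q3; q2-a>q1; q2-b>q4; q3-a>q0; q3-b>q5; q4-a>q6; q4-b>q4; q5-a>q4; q5-b>q5; q6-a>q4; q6-b>q6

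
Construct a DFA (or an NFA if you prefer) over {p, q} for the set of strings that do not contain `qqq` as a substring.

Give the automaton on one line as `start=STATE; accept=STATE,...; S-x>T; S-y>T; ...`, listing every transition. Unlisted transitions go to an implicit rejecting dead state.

start=s0; accept=s0,s1,s2; s0-p>s0; s0-q>s1; s1-p>s0; s1-q>s2; s2-p>s0; s2-q>s3; s3-p>s3; s3-q>s3

This is the complement of 'contains `qqq`'. Use the same substring-matching states — s0 through s3 holding how much of `qqq` has just been matched — but flip the accepting set: everything except the trap s3 accepts.
4 states suffice.
        p   q  
>* s0   s0  s1 
 * s1   s0  s2 
 * s2   s0  s3 
   s3   s3  s3 
(> = start, * = accepting)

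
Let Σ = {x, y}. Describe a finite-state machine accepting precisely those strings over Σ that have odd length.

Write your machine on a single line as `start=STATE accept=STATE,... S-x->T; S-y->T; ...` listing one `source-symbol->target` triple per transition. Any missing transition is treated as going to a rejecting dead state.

start=q0; accept=q1; q0-x->q1; q0-y->q1; q1-x->q0; q1-y->q0

Only the length mod 2 matters, so use a 2-cycle: from any state, every input symbol moves to the next state, wrapping q1 back to q0. Mark q1 accepting.
With 2 states:
        x   y  
>  q0   q1  q1 
 * q1   q0  q0 
(> = start, * = accepting)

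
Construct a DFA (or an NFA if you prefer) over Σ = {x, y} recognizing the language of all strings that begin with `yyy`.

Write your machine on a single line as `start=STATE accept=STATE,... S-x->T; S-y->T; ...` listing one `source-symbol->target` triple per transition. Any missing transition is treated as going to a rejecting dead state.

start=S0; accept=S3; S0-x->S4; S0-y->S1; S1-x->S4; S1-y->S2; S2-x->S4; S2-y->S3; S3-x->S3; S3-y->S3; S4-x->S4; S4-y->S4

Walk along `yyy` while the input agrees: from S0 take `y` to S1, and so on. Any deviation drops to the rejecting sink S4. Once S3 is reached the prefix is confirmed and every continuation is accepted.
With 5 states:
        x   y  
>  S0   S4  S1 
   S1   S4  S2 
   S2   S4  S3 
 * S3   S3  S3 
   S4   S4  S4 
(> = start, * = accepting)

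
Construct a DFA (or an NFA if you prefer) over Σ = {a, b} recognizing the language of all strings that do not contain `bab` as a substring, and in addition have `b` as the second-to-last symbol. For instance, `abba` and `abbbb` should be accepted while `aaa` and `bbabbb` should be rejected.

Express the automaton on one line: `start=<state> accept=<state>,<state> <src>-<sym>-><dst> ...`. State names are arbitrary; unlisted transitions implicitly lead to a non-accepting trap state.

start=s0 accept=s2,s3 s0-a->s0 s0-b->s1 s1-a->s2 s1-b->s3 s2-a->s0 s2-b->s4 s3-a->s2 s3-b->s3 s4-a->s4 s4-b->s4

Build one automaton per condition and run them in lockstep. The first has 4 states tracking partial matches of the forbidden pattern `bab`; the second has 7 states tracking the last 2 symbols read. A product state is a pair (one from each), accepting exactly when both do. Minimizing collapses redundant product states.
A 5-state machine:
        a   b  
>  s0   s0  s1 
   s1   s2  s3 
 * s2   s0  s4 
 * s3   s2  s3 
   s4   s4  s4 
(> = start, * = accepting)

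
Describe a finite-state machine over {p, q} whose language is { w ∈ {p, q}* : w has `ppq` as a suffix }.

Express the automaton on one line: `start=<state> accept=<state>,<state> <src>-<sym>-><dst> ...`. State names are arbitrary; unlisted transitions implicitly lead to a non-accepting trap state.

Let each state record the length of the longest suffix of the input read so far that is also a prefix of `ppq`. s1 means the last symbol is `p`; s2 means the last 2 symbols are `pp`; s3 means the last 3 symbols are `ppq`. Accept only at s3, where the string currently ends in `ppq`.
4 states suffice.
        p   q  
>  s0   s1  s0 
   s1   s2  s0 
   s2   s2  s3 
 * s3   s1  s0 
(> = start, * = accepting)

start=s0 accept=s3 s0-p->s1 s0-q->s0 s1-p->s2 s1-q->s0 s2-p->s2 s2-q->s3 s3-p->s1 s3-q->s0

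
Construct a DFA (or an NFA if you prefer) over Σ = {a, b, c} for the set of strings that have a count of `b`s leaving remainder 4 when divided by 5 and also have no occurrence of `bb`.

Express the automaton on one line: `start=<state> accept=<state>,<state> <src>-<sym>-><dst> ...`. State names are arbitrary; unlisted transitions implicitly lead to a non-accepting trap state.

start=S0 accept=S8,S9 S0-a->S0 S0-b->S1 S0-c->S0 S1-a->S2 S1-b->S3 S1-c->S2 S2-a->S2 S2-b->S4 S2-c->S2 S3-a->S3 S3-b->S3 S3-c->S3 S4-a->S5 S4-b->S3 S4-c->S5 S5-a->S5 S5-b->S6 S5-c->S5 S6-a->S7 S6-b->S3 S6-c->S7 S7-a->S7 S7-b->S8 S7-c->S7 S8-a->S9 S8-b->S3 S8-c->S9 S9-a->S9 S9-b->S10 S9-c->S9 S10-a->S0 S10-b->S3 S10-c->S0

Run two small machines in parallel and take their product. The first has 5 states tracking the count of `b`s modulo 5; the second has 3 states tracking partial matches of the forbidden pattern `bb`. A product state is a pair (one from each), accepting exactly when both do. After merging equivalent states the machine shrinks.
11 states suffice.
          a    b    c  
>  S0     S0   S1   S0 
   S1     S2   S3   S2 
   S2     S2   S4   S2 
   S3     S3   S3   S3 
   S4     S5   S3   S5 
   S5     S5   S6   S5 
   S6     S7   S3   S7 
   S7     S7   S8   S7 
 * S8     S9   S3   S9 
 * S9     S9  S10   S9 
   S10    S0   S3   S0 
(> = start, * = accepting)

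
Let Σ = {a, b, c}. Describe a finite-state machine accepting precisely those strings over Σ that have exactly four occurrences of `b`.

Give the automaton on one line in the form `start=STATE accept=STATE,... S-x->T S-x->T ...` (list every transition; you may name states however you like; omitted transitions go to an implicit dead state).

start=q0 accept=q4 q0-a->q0 q0-b->q1 q0-c->q0 q1-a->q1 q1-b->q2 q1-c->q1 q2-a->q2 q2-b->q3 q2-c->q2 q3-a->q3 q3-b->q4 q3-c->q3 q4-a->q4 q4-b->q5 q4-c->q4 q5-a->q5 q5-b->q5 q5-c->q5

Count `b`s, saturating at 5: states q0 through q4 mean 0 through 4 `b`s seen; q5 means more than 4. Each `b` increments (capped at q5); other symbols loop. Accept from {q4}.
With 6 states:
        a   b   c  
>  q0   q0  q1  q0 
   q1   q1  q2  q1 
   q2   q2  q3  q2 
   q3   q3  q4  q3 
 * q4   q4  q5  q4 
   q5   q5  q5  q5 
(> = start, * = accepting)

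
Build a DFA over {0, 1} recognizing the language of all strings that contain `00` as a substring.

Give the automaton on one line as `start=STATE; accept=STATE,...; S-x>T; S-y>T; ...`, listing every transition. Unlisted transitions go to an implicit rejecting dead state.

start=A; accept=C; A-0>B; A-1>A; B-0>C; B-1>A; C-0>C; C-1>C

Track how much of `00` has been matched so far: state A is no progress, C is the absorbing accept state reached once `00` has occurred. Intermediate states record partial matches; on a mismatch, fall back to the longest reusable overlap.
With 3 states:
       0  1 
>  A   B  A 
   B   C  A 
 * C   C  C 
(> = start, * = accepting)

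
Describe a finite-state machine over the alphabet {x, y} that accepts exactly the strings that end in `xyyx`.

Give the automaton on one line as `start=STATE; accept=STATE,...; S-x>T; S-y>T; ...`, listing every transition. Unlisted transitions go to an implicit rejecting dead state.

Remember how much of `xyyx` the current input suffix matches. State s0 means no match yet; s1 means the last symbol is `x`; s2 means the last 2 symbols are `xy`; s3 means the last 3 symbols are `xyy`; s4 means the last 4 symbols are `xyyx`. Only s4 accepts. On a mismatch, fall back to the longest proper suffix that is still a prefix of `xyyx`.
5 states suffice.
        x   y  
>  s0   s1  s0 
   s1   s1  s2 
   s2   s1  s3 
   s3   s4  s0 
 * s4   s1  s2 
(> = start, * = accepting)

start=s0; accept=s4; s0-x>s1; s0-y>s0; s1-x>s1; s1-y>s2; s2-x>s1; s2-y>s3; s3-x>s4; s3-y>s0; s4-x>s1; s4-y>s2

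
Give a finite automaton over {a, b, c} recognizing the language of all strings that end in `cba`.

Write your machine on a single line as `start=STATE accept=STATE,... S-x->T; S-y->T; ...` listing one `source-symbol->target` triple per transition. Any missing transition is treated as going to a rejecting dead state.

start=q0; accept=q3; q0-a->q0; q0-b->q0; q0-c->q1; q1-a->q0; q1-b->q2; q1-c->q1; q2-a->q3; q2-b->q0; q2-c->q1; q3-a->q0; q3-b->q0; q3-c->q1

Remember how much of `cba` the current input suffix matches. State q0 means no match yet; q1 means the last symbol is `c`; q2 means the last 2 symbols are `cb`; q3 means the last 3 symbols are `cba`. Only q3 accepts. On a mismatch, fall back to the longest proper suffix that is still a prefix of `cba`.
With 4 states:
        a   b   c  
>  q0   q0  q0  q1 
   q1   q0  q2  q1 
   q2   q3  q0  q1 
 * q3   q0  q0  q1 
(> = start, * = accepting)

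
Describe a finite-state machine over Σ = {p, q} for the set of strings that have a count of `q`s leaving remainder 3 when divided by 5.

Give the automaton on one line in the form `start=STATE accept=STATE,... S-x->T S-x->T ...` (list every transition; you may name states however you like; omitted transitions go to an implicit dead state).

The only thing that matters is how many `q`s have appeared, reduced mod 5. Use one state per residue: s0 for 0, …, s4 for 4. Reading `q` moves to the next residue; anything else stays put. s3 is accepting.
        p   q  
>  s0   s0  s1 
   s1   s1  s2 
   s2   s2  s3 
 * s3   s3  s4 
   s4   s4  s0 
(> = start, * = accepting)

start=s0 accept=s3 s0-p->s0 s0-q->s1 s1-p->s1 s1-q->s2 s2-p->s2 s2-q->s3 s3-p->s3 s3-q->s4 s4-p->s4 s4-q->s0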